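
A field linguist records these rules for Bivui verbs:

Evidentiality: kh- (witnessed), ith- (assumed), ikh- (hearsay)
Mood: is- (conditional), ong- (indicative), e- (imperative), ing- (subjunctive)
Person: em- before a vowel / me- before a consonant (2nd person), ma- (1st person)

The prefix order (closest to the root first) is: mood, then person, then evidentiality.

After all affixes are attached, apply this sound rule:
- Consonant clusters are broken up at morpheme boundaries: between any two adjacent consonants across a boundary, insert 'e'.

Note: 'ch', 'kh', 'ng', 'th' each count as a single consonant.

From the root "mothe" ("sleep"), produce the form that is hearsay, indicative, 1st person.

Attach mood indicative ong- → ongmothe.
Attach person 1st person ma- → maongmothe.
Attach evidentiality hearsay ikh- → ikhmaongmothe.
Apply epenthesis: ikhmaongmothe → ikhemaongemothe.

ikhemaongemothe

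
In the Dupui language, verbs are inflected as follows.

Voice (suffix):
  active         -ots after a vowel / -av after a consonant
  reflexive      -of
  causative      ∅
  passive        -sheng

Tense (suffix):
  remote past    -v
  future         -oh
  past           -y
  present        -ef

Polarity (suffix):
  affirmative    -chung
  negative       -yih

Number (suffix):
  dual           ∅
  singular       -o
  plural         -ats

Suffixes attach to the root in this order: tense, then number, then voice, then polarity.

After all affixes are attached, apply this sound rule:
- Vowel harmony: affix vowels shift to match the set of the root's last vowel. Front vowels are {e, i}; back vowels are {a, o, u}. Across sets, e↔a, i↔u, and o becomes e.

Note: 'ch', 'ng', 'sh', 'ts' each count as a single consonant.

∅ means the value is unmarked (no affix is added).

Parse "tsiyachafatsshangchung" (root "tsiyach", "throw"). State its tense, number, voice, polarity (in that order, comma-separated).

Segment: tsiyach-ef-ats-sheng-chung.
tense: -ef → present.
number: -ats → plural.
voice: -sheng → passive.
polarity: -chung → affirmative.

present, plural, passive, affirmative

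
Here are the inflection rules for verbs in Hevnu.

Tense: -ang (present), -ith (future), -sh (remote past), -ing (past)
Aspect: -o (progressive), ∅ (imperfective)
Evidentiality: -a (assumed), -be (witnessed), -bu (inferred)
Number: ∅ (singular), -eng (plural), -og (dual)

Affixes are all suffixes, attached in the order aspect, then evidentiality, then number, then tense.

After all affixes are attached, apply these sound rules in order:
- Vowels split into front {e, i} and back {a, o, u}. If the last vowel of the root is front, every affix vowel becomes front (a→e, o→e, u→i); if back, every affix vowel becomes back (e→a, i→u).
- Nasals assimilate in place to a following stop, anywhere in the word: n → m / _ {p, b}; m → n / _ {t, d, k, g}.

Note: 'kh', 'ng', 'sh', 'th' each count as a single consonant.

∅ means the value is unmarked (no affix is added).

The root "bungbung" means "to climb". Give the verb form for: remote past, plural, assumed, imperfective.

aspect = imperfective: zero marking, form stays bungbung.
Attach evidentiality assumed -a → bungbunga.
Attach number plural -eng → bungbungaeng.
Attach tense remote past -sh → bungbungaengsh.
Apply vowel harmony: bungbungaengsh → bungbungaangsh.
Nasal assimilation: no change.

bungbungaangsh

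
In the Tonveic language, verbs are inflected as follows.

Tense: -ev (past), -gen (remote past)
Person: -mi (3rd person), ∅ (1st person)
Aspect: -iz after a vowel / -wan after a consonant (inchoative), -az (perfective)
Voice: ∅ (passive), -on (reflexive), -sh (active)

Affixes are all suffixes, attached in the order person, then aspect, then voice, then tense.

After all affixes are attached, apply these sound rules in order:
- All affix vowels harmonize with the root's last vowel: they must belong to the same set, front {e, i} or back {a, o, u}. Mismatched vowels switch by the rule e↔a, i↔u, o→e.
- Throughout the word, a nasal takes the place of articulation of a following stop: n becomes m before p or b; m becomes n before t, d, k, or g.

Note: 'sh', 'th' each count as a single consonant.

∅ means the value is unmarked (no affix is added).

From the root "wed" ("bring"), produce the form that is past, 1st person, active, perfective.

person = 1st person: zero marking, form stays wed.
Attach aspect perfective -az → wedaz.
Attach voice active -sh → wedazsh.
Attach tense past -ev → wedazshev.
Apply vowel harmony: wedazshev → wedezshev.
Nasal assimilation: no change.

wedezshev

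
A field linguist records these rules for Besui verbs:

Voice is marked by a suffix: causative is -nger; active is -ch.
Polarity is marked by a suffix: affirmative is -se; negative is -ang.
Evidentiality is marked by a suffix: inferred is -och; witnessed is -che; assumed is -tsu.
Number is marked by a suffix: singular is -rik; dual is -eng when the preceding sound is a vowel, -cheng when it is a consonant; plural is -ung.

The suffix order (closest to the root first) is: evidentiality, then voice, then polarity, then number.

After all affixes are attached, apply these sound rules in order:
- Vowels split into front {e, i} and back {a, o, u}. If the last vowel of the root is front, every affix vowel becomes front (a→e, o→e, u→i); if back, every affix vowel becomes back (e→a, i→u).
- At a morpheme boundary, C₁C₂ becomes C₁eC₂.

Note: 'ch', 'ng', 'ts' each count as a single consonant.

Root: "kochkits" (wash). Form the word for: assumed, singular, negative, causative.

kochkitsetsingerengerik

Attach evidentiality assumed -tsu → kochkitstsu.
Attach voice causative -nger → kochkitstsunger.
Attach polarity negative -ang → kochkitstsungerang.
Attach number singular -rik → kochkitstsungerangrik.
Apply vowel harmony: kochkitstsungerangrik → kochkitstsingerengrik.
Apply epenthesis: kochkitstsingerengrik → kochkitsetsingerengerik.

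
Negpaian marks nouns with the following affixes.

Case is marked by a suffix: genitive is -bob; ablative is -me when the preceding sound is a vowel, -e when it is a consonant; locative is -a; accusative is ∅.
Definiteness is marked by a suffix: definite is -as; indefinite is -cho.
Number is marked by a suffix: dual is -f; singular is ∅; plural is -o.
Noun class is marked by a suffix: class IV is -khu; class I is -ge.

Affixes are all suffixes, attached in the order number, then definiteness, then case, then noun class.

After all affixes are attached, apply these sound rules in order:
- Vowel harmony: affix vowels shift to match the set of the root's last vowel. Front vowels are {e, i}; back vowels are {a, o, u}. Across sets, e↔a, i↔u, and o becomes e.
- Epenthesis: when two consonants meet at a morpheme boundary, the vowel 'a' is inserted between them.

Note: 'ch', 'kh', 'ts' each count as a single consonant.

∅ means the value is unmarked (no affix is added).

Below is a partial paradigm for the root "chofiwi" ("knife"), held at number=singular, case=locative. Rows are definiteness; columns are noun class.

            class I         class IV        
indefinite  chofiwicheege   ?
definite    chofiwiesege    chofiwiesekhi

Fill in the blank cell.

chofiwicheekhi

number = singular: zero marking, form stays chofiwi.
Attach definiteness indefinite -cho → chofiwicho.
Attach case locative -a → chofiwichoa.
Attach noun class class IV -khu → chofiwichoakhu.
Apply vowel harmony: chofiwichoakhu → chofiwicheekhi.
Epenthesis: no change.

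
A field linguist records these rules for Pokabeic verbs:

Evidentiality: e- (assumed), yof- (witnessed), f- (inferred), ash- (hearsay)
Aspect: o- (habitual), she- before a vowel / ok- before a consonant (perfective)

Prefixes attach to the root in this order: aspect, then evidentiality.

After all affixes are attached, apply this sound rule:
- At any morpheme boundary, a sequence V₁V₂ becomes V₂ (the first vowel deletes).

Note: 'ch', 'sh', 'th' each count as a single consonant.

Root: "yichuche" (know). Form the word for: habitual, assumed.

Attach aspect habitual o- → oyichuche.
Attach evidentiality assumed e- → eoyichuche.
Apply vowel deletion: eoyichuche → oyichuche.

oyichuche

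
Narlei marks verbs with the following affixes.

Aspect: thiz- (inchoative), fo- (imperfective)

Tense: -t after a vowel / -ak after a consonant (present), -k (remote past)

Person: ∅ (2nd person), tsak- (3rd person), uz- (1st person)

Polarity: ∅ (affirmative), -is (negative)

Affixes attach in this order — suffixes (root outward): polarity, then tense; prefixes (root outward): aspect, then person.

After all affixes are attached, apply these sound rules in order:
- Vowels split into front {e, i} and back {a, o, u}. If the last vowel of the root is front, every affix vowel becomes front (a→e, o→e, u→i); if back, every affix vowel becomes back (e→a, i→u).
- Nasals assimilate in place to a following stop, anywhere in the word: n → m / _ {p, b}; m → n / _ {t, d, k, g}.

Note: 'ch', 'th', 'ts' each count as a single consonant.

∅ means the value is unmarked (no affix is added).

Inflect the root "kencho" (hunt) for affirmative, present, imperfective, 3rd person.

tsakfokenchot

Attach aspect imperfective fo- → fokencho.
Attach person 3rd person tsak- → tsakfokencho.
polarity = affirmative: zero marking, form stays tsakfokencho.
Attach tense present -t (after vowel 'o') → tsakfokenchot.
Vowel harmony: no change.
Nasal assimilation: no change.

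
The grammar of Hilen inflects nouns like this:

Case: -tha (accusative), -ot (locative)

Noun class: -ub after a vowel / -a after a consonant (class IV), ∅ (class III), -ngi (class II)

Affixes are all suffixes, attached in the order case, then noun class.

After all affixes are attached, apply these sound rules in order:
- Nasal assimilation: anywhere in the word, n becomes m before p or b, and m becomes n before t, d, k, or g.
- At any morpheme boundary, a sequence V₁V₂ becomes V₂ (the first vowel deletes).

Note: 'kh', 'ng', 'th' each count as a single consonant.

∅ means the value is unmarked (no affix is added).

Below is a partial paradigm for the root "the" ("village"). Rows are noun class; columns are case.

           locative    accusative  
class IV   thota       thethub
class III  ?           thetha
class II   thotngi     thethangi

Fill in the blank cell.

Attach case locative -ot → theot.
noun class = class III: zero marking, form stays theot.
Nasal assimilation: no change.
Apply vowel deletion: theot → thot.

thot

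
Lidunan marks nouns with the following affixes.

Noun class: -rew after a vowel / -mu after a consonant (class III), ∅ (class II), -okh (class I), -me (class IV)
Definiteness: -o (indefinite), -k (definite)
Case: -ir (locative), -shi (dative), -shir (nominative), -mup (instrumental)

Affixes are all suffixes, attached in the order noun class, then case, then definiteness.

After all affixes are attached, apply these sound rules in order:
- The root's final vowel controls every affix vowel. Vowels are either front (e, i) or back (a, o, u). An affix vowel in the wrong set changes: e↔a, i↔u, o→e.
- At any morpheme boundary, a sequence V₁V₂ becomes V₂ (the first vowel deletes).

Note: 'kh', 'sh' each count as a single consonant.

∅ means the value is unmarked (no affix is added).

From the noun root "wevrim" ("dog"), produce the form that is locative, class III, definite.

wevrimmirk

Attach noun class class III -mu (after consonant 'm') → wevrimmu.
Attach case locative -ir → wevrimmuir.
Attach definiteness definite -k → wevrimmuirk.
Apply vowel harmony: wevrimmuirk → wevrimmiirk.
Apply vowel deletion: wevrimmiirk → wevrimmirk.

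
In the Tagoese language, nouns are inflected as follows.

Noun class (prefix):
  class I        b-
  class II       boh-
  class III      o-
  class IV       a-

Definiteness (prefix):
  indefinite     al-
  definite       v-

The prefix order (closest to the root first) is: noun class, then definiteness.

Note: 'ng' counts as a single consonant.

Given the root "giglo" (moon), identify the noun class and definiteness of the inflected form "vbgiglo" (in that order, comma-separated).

class I, definite

Segment: v-b-giglo.
noun class: b- → class I.
definiteness: v- → definite.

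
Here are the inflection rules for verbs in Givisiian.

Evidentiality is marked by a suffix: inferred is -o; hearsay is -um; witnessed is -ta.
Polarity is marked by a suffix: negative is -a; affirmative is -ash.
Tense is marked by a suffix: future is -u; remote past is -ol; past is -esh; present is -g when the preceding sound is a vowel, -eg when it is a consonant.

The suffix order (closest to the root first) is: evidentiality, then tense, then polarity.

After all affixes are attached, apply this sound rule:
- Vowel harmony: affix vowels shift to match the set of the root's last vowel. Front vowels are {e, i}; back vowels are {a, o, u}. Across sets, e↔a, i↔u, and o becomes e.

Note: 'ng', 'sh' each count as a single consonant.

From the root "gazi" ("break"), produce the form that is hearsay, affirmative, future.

Attach evidentiality hearsay -um → gazium.
Attach tense future -u → gaziumu.
Attach polarity affirmative -ash → gaziumuash.
Apply vowel harmony: gaziumuash → gaziimiesh.

gaziimiesh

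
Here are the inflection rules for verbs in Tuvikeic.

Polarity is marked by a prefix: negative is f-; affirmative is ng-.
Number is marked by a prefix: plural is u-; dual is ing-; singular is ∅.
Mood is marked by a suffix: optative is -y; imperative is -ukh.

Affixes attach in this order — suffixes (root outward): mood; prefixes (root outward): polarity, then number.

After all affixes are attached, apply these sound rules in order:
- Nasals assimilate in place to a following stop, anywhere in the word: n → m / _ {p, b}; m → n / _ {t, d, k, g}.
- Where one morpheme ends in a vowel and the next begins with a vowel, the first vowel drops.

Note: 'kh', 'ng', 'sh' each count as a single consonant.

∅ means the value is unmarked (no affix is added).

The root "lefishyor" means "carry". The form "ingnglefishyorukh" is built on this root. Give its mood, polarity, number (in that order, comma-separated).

Segment: ing-ng-lefishyor-ukh.
mood: -ukh → imperative.
polarity: ng- → affirmative.
number: ing- → dual.

imperative, affirmative, dual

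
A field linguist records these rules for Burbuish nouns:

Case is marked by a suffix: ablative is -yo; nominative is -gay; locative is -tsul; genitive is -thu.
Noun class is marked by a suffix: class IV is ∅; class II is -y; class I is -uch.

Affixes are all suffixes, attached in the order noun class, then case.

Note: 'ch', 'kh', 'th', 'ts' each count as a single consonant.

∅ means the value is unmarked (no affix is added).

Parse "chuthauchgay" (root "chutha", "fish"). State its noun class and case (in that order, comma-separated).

class I, nominative

Segment: chutha-uch-gay.
noun class: -uch → class I.
case: -gay → nominative.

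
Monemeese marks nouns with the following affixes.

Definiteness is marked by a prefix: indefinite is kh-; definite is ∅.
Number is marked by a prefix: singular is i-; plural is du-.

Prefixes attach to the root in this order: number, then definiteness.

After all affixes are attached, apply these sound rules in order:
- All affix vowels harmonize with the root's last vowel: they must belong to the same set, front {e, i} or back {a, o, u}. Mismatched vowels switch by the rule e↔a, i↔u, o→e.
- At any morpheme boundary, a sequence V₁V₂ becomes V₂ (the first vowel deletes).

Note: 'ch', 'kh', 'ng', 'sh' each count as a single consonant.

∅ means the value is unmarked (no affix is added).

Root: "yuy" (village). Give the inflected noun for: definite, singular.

uyuy

Attach number singular i- → iyuy.
definiteness = definite: zero marking, form stays iyuy.
Apply vowel harmony: iyuy → uyuy.
Vowel deletion: no change.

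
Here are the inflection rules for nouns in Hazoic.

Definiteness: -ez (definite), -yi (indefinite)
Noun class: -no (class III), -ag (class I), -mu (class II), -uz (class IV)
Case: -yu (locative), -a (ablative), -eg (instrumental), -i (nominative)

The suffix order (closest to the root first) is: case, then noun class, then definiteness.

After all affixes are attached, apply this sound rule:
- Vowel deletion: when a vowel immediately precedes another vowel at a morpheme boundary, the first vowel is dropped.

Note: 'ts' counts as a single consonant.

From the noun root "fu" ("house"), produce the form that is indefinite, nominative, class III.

finoyi

Attach case nominative -i → fui.
Attach noun class class III -no → fuino.
Attach definiteness indefinite -yi → fuinoyi.
Apply vowel deletion: fuinoyi → finoyi.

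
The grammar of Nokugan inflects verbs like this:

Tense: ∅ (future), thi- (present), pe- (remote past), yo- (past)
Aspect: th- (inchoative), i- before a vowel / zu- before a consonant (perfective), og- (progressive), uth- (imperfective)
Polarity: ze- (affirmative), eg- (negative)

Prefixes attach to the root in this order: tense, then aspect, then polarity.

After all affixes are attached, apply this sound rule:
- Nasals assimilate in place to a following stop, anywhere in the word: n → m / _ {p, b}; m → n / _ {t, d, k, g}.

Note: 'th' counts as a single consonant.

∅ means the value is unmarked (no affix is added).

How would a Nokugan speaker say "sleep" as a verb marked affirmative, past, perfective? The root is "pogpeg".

zezuyopogpeg

Attach tense past yo- → yopogpeg.
Attach aspect perfective zu- (before consonant 'y') → zuyopogpeg.
Attach polarity affirmative ze- → zezuyopogpeg.
Nasal assimilation: no change.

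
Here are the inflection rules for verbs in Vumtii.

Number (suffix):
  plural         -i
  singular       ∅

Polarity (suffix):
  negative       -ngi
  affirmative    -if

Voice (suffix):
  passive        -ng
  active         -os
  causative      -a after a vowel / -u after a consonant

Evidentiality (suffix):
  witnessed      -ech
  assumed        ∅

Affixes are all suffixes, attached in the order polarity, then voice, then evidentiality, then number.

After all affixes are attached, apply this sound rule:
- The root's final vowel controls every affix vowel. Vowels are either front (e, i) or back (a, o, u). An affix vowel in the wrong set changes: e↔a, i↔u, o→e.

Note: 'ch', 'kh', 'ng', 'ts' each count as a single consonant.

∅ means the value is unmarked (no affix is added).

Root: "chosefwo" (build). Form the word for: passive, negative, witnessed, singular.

chosefwongungach

Attach polarity negative -ngi → chosefwongi.
Attach voice passive -ng → chosefwonging.
Attach evidentiality witnessed -ech → chosefwongingech.
number = singular: zero marking, form stays chosefwongingech.
Apply vowel harmony: chosefwongingech → chosefwongungach.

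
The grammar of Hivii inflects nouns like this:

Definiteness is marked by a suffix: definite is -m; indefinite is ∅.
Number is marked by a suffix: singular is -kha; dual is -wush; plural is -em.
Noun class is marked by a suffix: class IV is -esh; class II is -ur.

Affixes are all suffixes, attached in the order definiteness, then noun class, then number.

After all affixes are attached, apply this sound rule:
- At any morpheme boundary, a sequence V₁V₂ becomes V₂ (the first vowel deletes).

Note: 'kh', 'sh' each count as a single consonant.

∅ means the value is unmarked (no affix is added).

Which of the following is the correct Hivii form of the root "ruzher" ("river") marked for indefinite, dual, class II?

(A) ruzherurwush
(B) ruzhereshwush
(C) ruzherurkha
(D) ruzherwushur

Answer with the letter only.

A

definiteness = indefinite: zero marking, form stays ruzher.
Attach noun class class II -ur → ruzherur.
Attach number dual -wush → ruzherurwush.
Vowel deletion: no change.
So the correct form is ruzherurwush, option (A).
(C) ruzherurkha is wrong: it uses singular instead of dual for number.
(B) ruzhereshwush is wrong: it uses class IV instead of class II for noun class.
(D) ruzherwushur is wrong: it has the affixes in the wrong order.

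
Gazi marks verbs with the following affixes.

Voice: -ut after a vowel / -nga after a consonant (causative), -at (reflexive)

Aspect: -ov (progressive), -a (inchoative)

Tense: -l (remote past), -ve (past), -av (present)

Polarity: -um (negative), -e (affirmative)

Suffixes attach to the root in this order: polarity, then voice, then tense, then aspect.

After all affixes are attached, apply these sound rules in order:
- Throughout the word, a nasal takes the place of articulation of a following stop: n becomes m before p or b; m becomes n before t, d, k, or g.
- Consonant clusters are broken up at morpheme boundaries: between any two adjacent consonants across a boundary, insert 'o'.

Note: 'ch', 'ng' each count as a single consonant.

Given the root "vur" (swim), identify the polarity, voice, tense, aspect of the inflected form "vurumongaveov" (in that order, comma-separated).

negative, causative, past, progressive

Segment: vur-um-nga-ve-ov.
polarity: -um → negative.
voice: -ut/nga → causative.
tense: -ve → past.
aspect: -ov → progressive.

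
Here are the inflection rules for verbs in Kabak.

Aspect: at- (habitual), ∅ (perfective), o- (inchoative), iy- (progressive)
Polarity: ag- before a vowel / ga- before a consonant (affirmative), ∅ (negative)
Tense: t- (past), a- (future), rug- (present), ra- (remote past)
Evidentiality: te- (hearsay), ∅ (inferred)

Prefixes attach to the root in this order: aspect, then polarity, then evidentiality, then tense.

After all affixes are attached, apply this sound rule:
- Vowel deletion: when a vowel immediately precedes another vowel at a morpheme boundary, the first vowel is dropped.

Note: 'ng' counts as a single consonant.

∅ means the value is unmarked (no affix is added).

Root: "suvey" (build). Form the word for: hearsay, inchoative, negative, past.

ttosuvey

Attach aspect inchoative o- → osuvey.
polarity = negative: zero marking, form stays osuvey.
Attach evidentiality hearsay te- → teosuvey.
Attach tense past t- → tteosuvey.
Apply vowel deletion: tteosuvey → ttosuvey.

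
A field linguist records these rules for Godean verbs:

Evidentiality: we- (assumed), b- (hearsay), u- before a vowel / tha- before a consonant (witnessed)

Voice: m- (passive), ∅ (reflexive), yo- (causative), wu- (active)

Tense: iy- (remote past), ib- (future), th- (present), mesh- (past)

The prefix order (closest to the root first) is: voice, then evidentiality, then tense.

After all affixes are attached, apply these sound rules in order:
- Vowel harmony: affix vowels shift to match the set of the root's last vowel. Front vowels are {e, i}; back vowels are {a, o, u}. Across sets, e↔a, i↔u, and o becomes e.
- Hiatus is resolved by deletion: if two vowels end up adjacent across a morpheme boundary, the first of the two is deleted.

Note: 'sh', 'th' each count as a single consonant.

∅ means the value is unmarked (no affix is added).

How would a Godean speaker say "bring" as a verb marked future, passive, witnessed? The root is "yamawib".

Attach voice passive m- → myamawib.
Attach evidentiality witnessed tha- (before consonant 'm') → thamyamawib.
Attach tense future ib- → ibthamyamawib.
Apply vowel harmony: ibthamyamawib → ibthemyamawib.
Vowel deletion: no change.

ibthemyamawib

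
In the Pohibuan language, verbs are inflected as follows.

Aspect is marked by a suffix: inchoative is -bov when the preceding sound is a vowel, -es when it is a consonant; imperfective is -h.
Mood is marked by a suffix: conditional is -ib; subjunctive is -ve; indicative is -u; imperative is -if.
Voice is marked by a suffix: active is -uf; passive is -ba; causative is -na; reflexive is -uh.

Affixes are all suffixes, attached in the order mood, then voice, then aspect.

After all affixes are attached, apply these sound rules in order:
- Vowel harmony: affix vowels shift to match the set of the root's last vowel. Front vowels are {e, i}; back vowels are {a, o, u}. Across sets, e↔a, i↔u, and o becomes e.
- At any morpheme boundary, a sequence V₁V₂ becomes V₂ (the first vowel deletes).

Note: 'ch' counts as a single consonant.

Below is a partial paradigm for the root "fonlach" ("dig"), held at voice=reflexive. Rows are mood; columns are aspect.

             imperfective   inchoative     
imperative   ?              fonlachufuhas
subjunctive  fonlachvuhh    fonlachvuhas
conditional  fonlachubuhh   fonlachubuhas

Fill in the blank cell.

Attach mood imperative -if → fonlachif.
Attach voice reflexive -uh → fonlachifuh.
Attach aspect imperfective -h → fonlachifuhh.
Apply vowel harmony: fonlachifuhh → fonlachufuhh.
Vowel deletion: no change.

fonlachufuhh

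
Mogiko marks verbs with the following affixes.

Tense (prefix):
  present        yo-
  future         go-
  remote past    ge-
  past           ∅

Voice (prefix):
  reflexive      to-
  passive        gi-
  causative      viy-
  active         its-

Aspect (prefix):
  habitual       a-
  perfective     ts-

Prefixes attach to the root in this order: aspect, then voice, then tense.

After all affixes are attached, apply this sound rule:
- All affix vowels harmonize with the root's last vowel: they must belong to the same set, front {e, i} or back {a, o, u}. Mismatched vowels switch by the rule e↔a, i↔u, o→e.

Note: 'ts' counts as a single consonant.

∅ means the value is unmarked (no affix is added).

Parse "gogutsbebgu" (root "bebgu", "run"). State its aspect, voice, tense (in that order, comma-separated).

perfective, passive, future

Segment: go-gi-ts-bebgu.
aspect: ts- → perfective.
voice: gi- → passive.
tense: go- → future.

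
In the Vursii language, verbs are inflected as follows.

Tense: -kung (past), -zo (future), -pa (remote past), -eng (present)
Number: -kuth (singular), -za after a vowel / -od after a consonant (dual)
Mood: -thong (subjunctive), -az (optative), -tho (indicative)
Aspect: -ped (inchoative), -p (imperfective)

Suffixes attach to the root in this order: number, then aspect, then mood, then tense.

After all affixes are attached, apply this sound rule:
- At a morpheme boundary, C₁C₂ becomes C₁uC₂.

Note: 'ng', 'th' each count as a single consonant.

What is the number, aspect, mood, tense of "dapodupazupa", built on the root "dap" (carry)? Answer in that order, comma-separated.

Segment: dap-od-p-az-pa.
number: -za/od → dual.
aspect: -p → imperfective.
mood: -az → optative.
tense: -pa → remote past.

dual, imperfective, optative, remote past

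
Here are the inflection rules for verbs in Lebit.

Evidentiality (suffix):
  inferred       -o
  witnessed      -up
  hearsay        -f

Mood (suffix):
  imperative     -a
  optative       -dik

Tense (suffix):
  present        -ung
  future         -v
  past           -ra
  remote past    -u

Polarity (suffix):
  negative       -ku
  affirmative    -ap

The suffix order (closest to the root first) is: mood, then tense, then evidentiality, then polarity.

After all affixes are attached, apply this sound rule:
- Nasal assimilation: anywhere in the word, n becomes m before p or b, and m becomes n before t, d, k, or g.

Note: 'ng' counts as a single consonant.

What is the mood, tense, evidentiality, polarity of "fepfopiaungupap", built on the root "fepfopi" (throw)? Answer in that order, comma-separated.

imperative, present, witnessed, affirmative

Segment: fepfopi-a-ung-up-ap.
mood: -a → imperative.
tense: -ung → present.
evidentiality: -up → witnessed.
polarity: -ap → affirmative.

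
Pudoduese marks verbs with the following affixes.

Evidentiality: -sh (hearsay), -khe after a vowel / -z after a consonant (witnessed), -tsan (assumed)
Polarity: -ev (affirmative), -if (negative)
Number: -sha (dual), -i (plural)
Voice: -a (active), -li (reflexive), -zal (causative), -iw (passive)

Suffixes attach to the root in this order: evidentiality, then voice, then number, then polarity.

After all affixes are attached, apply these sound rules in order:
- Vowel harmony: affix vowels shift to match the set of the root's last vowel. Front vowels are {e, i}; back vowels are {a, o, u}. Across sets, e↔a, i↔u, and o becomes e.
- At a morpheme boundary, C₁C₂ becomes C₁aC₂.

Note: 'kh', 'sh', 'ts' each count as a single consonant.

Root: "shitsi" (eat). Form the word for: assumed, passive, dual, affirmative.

Attach evidentiality assumed -tsan → shitsitsan.
Attach voice passive -iw → shitsitsaniw.
Attach number dual -sha → shitsitsaniwsha.
Attach polarity affirmative -ev → shitsitsaniwshaev.
Apply vowel harmony: shitsitsaniwshaev → shitsitseniwsheev.
Apply epenthesis: shitsitseniwsheev → shitsitseniwasheev.

shitsitseniwasheev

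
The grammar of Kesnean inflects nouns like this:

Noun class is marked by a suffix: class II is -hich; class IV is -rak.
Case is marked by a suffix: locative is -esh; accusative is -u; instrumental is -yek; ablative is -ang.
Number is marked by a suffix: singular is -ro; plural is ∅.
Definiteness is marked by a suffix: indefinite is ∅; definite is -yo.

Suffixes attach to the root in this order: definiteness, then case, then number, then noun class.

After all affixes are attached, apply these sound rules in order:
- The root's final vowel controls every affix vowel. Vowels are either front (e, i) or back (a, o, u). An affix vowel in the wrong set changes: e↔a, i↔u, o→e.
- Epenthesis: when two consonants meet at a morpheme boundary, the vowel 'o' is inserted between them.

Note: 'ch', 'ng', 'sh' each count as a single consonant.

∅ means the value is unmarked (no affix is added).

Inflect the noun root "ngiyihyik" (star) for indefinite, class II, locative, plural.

definiteness = indefinite: zero marking, form stays ngiyihyik.
Attach case locative -esh → ngiyihyikesh.
number = plural: zero marking, form stays ngiyihyikesh.
Attach noun class class II -hich → ngiyihyikeshhich.
Vowel harmony: no change.
Apply epenthesis: ngiyihyikeshhich → ngiyihyikeshohich.

ngiyihyikeshohich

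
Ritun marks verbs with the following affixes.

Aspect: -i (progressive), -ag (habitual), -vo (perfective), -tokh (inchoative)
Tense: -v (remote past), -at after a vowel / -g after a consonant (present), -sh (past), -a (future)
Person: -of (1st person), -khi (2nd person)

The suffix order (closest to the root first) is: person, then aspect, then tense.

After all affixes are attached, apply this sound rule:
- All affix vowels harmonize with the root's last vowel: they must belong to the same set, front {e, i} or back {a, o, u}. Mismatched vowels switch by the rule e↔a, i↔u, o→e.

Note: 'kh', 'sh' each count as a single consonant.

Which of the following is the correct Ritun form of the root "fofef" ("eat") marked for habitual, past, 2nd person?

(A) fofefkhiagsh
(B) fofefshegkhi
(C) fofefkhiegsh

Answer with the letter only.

Attach person 2nd person -khi → fofefkhi.
Attach aspect habitual -ag → fofefkhiag.
Attach tense past -sh → fofefkhiagsh.
Apply vowel harmony: fofefkhiagsh → fofefkhiegsh.
So the correct form is fofefkhiegsh, option (C).
(B) fofefshegkhi is wrong: it has the affixes in the wrong order.
(A) fofefkhiagsh is wrong: it fails to apply the sound rule(s).

C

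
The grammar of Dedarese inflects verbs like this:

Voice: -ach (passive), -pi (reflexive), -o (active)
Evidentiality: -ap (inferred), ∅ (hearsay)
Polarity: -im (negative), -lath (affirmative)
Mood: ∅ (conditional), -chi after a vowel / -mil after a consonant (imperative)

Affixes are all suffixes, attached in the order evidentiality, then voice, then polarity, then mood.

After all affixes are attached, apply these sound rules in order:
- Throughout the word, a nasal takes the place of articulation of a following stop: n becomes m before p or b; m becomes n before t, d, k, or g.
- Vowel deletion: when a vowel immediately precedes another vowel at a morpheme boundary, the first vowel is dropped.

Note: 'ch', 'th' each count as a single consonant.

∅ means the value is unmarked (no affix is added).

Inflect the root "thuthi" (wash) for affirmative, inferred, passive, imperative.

thuthapachlathmil

Attach evidentiality inferred -ap → thuthiap.
Attach voice passive -ach → thuthiapach.
Attach polarity affirmative -lath → thuthiapachlath.
Attach mood imperative -mil (after consonant 'th') → thuthiapachlathmil.
Nasal assimilation: no change.
Apply vowel deletion: thuthiapachlathmil → thuthapachlathmil.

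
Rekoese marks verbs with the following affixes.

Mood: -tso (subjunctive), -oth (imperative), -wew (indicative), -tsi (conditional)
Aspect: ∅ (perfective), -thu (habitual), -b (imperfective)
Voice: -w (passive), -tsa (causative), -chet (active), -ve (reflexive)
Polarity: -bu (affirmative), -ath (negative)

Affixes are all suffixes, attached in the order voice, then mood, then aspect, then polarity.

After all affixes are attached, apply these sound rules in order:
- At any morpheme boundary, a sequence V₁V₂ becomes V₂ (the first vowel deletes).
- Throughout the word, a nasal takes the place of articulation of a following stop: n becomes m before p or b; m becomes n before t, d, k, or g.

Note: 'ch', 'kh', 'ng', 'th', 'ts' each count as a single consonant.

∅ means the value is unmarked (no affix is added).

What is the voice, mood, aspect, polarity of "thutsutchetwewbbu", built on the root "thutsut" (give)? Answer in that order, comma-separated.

active, indicative, imperfective, affirmative

Segment: thutsut-chet-wew-b-bu.
voice: -chet → active.
mood: -wew → indicative.
aspect: -b → imperfective.
polarity: -bu → affirmative.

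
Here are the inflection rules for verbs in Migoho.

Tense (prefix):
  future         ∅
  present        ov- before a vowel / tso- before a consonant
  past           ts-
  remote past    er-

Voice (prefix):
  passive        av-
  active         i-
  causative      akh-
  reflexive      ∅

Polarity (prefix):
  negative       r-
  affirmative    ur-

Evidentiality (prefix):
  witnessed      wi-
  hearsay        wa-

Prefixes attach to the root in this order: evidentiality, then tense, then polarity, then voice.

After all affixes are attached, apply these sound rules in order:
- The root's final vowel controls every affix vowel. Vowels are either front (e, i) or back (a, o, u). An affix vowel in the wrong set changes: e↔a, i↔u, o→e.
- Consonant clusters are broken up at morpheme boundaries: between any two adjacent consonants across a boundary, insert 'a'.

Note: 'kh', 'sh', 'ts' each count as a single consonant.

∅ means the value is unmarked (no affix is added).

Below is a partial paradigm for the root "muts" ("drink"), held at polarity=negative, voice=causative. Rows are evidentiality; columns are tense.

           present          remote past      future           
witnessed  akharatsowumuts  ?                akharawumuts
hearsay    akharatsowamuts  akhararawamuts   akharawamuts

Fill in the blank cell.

Attach evidentiality witnessed wi- → wimuts.
Attach tense remote past er- → erwimuts.
Attach polarity negative r- → rerwimuts.
Attach voice causative akh- → akhrerwimuts.
Apply vowel harmony: akhrerwimuts → akhrarwumuts.
Apply epenthesis: akhrarwumuts → akhararawumuts.

akhararawumuts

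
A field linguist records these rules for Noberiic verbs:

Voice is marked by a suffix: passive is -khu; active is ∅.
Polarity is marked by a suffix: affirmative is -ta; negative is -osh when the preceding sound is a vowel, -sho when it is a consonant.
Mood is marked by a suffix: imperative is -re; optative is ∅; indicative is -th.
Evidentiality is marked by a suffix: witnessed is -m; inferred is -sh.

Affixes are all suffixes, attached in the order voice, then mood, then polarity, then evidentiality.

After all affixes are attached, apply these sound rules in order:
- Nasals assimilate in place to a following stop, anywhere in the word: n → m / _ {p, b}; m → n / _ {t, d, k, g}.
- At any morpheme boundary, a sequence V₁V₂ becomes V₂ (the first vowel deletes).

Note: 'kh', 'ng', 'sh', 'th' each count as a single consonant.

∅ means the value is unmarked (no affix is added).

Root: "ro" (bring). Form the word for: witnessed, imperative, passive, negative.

rokhuroshm

Attach voice passive -khu → rokhu.
Attach mood imperative -re → rokhure.
Attach polarity negative -osh (after vowel 'e') → rokhureosh.
Attach evidentiality witnessed -m → rokhureoshm.
Nasal assimilation: no change.
Apply vowel deletion: rokhureoshm → rokhuroshm.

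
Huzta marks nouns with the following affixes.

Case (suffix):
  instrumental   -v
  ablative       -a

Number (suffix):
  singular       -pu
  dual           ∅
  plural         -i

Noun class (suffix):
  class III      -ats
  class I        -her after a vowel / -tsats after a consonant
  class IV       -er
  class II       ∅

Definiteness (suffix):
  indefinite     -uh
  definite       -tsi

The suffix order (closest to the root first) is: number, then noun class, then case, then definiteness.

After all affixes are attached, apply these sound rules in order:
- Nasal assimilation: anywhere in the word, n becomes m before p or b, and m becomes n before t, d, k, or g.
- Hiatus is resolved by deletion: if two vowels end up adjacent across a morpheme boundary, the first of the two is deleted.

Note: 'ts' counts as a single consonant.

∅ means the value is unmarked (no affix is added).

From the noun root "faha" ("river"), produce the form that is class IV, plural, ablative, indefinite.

Attach number plural -i → fahai.
Attach noun class class IV -er → fahaier.
Attach case ablative -a → fahaiera.
Attach definiteness indefinite -uh → fahaierauh.
Nasal assimilation: no change.
Apply vowel deletion: fahaierauh → faheruh.

faheruh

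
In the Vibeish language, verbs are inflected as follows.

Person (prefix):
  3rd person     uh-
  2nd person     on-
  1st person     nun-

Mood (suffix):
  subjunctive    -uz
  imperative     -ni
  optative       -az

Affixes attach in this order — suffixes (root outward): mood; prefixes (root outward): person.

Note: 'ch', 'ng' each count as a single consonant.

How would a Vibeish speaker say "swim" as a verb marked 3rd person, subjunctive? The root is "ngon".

Attach person 3rd person uh- → uhngon.
Attach mood subjunctive -uz → uhngonuz.

uhngonuz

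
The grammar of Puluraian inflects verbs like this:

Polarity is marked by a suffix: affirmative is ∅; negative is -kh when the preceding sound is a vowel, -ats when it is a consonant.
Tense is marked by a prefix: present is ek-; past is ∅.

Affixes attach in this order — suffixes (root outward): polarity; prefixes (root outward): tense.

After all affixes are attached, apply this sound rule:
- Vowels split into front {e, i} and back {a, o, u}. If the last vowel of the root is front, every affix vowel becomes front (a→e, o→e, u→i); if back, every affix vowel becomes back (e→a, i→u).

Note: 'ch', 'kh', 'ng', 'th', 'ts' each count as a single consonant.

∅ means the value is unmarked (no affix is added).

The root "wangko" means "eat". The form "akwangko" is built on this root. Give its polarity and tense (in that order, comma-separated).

Segment: ek-wangko.
polarity: ∅ → affirmative.
tense: ek- → present.

affirmative, present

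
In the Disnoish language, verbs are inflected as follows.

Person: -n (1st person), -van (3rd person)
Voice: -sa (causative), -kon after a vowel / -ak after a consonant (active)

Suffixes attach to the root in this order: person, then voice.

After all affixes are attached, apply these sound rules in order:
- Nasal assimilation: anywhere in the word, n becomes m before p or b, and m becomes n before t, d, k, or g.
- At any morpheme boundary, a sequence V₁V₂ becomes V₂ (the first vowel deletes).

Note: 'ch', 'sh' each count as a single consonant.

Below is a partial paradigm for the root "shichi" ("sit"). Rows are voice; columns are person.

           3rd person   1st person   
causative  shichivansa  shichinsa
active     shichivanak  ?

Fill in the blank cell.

shichinak

Attach person 1st person -n → shichin.
Attach voice active -ak (after consonant 'n') → shichinak.
Nasal assimilation: no change.
Vowel deletion: no change.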